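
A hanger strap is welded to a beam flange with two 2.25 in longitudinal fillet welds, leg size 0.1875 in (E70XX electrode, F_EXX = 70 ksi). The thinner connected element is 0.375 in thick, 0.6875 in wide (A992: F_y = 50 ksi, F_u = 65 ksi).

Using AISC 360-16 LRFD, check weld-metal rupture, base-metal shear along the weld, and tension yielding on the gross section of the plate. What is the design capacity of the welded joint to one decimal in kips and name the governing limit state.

Weld metal: throat = 0.707×0.1875 = 0.13256 in, L = 2×2.25 = 4.5 in. φR_n = 0.75 × 0.6 × 70 × 0.13256 × 4.5 = 18.8 kips.
Base metal shear (0.375 in plate): yield φR_n = 1.0×0.6×50×0.375×4.5 = 50.6 kips; rupture φR_n = 0.75×0.6×65×0.375×4.5 = 49.4 kips; take 49.4 kips (rupture).
Tension yield (gross): A_g = 0.6875×0.375 = 0.25781 in². φR_n = 0.90 × 50 × 0.25781 = 11.6 kips.
Governing: min(18.8, 49.4, 11.6) = 11.6 kips → gross-section yield.

11.6 kips (gross-section yield governs)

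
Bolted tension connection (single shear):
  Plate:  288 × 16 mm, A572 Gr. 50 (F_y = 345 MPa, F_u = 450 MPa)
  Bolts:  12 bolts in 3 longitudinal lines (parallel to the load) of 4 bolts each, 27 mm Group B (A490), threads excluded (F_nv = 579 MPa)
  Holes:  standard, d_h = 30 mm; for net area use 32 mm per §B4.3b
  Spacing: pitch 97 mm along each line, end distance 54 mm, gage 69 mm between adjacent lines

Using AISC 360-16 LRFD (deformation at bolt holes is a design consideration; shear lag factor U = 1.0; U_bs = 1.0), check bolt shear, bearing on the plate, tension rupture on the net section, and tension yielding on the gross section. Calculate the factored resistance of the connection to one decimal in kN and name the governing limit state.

1036.8 kN (net-section rupture governs)

Bolt shear: A_b = π(27)²/4 = 572.56 mm². φR_n = 0.75 × 579 × 572.56 × 12 × 1 = 2983.6 kN.
Bearing (16 mm plate, F_u = 450 MPa): end bolts L_c = 54 − 30/2 = 39, R_n = min(1.2×39×16×450, 2.4×27×16×450) = 336.96 kN/bolt; interior L_c = 97 − 30 = 67, R_n = 466.56 kN/bolt. φR_n = 0.75 × (3×336.96 + 9×466.56) = 3907.4 kN.
Tension rupture (net): A_n = (288 − 3×32)×16 = 3072 mm² (U = 1.0, A_e = A_n). φR_n = 0.75 × 450 × 3072 = 1036.8 kN.
Tension yield (gross): A_g = 288×16 = 4608 mm². φR_n = 0.90 × 345 × 4608 = 1430.8 kN.
Governing: min(2983.6, 3907.4, 1036.8, 1430.8) = 1036.8 kN → net-section rupture.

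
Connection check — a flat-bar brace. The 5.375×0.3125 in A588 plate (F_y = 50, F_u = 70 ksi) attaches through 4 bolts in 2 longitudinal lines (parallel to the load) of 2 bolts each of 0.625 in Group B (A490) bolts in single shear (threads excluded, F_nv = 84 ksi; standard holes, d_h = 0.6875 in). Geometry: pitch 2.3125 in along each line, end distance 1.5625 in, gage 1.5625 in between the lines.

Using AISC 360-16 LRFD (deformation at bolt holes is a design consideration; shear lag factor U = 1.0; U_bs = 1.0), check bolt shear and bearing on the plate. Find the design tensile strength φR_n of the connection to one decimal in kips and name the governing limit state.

77.3 kips (bolt shear governs)

Bolt shear: A_b = π(0.625)²/4 = 0.3068 in². φR_n = 0.75 × 84 × 0.3068 × 4 × 1 = 77.3 kips.
Bearing (0.3125 in plate, F_u = 70 ksi): end bolts L_c = 1.5625 − 0.6875/2 = 1.21875, R_n = min(1.2×1.21875×0.3125×70, 2.4×0.625×0.3125×70) = 31.992 kips/bolt; interior L_c = 2.3125 − 0.6875 = 1.625, R_n = 32.813 kips/bolt. φR_n = 0.75 × (2×31.992 + 2×32.813) = 97.2 kips.
Governing: min(77.3, 97.2) = 77.3 kips → bolt shear.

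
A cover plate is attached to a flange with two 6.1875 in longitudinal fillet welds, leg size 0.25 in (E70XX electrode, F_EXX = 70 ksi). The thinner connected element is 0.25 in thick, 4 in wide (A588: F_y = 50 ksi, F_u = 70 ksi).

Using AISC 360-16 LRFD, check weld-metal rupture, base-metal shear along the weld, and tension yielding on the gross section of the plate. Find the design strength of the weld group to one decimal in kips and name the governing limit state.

45.0 kips (gross-section yield governs)

Weld metal: throat = 0.707×0.25 = 0.17675 in, L = 2×6.1875 = 12.375 in. φR_n = 0.75 × 0.6 × 70 × 0.17675 × 12.375 = 68.9 kips.
Base metal shear (0.25 in plate): yield φR_n = 1.0×0.6×50×0.25×12.375 = 92.8 kips; rupture φR_n = 0.75×0.6×70×0.25×12.375 = 97.5 kips; take 92.8 kips (yield).
Tension yield (gross): A_g = 4×0.25 = 1 in². φR_n = 0.90 × 50 × 1 = 45.0 kips.
Governing: min(68.9, 92.8, 45.0) = 45.0 kips → gross-section yield.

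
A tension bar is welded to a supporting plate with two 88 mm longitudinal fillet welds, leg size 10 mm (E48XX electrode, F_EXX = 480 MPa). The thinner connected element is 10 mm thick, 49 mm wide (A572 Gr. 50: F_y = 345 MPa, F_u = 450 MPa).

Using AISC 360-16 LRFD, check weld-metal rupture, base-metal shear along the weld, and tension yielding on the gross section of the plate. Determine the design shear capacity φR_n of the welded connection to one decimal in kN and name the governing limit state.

Weld metal: throat = 0.707×10 = 7.07 mm, L = 2×88 = 176 mm. φR_n = 0.75 × 0.6 × 480 × 7.07 × 176 = 268.8 kN.
Base metal shear (10 mm plate): yield φR_n = 1.0×0.6×345×10×176 = 364.3 kN; rupture φR_n = 0.75×0.6×450×10×176 = 356.4 kN; take 356.4 kN (rupture).
Tension yield (gross): A_g = 49×10 = 490 mm². φR_n = 0.90 × 345 × 490 = 152.1 kN.
Governing: min(268.8, 356.4, 152.1) = 152.1 kN → gross-section yield.

152.1 kN (gross-section yield governs)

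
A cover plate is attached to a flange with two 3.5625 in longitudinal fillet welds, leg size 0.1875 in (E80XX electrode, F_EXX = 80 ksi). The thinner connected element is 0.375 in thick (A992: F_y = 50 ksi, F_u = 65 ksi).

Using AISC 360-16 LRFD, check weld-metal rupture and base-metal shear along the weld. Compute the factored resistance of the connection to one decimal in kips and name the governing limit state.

34.0 kips (weld metal governs)

Weld metal: throat = 0.707×0.1875 = 0.13256 in, L = 2×3.5625 = 7.125 in. φR_n = 0.75 × 0.6 × 80 × 0.13256 × 7.125 = 34.0 kips.
Base metal shear (0.375 in plate): yield φR_n = 1.0×0.6×50×0.375×7.125 = 80.2 kips; rupture φR_n = 0.75×0.6×65×0.375×7.125 = 78.2 kips; take 78.2 kips (rupture).
Governing: min(34.0, 78.2) = 34.0 kips → weld metal.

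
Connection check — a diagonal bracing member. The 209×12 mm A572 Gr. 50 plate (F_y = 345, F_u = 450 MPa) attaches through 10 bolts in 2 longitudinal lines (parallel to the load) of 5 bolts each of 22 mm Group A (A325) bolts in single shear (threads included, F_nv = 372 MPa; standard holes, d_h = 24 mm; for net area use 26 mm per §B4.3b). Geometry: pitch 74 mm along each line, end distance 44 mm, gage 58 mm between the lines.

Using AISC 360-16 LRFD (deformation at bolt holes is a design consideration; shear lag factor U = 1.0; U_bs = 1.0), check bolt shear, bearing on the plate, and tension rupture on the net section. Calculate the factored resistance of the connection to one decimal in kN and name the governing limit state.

635.9 kN (net-section rupture governs)

Bolt shear: A_b = π(22)²/4 = 380.13 mm². φR_n = 0.75 × 372 × 380.13 × 10 × 1 = 1060.6 kN.
Bearing (12 mm plate, F_u = 450 MPa): end bolts L_c = 44 − 24/2 = 32, R_n = min(1.2×32×12×450, 2.4×22×12×450) = 207.36 kN/bolt; interior L_c = 74 − 24 = 50, R_n = 285.12 kN/bolt. φR_n = 0.75 × (2×207.36 + 8×285.12) = 2021.8 kN.
Tension rupture (net): A_n = (209 − 2×26)×12 = 1884 mm² (U = 1.0, A_e = A_n). φR_n = 0.75 × 450 × 1884 = 635.9 kN.
Governing: min(1060.6, 2021.8, 635.9) = 635.9 kN → net-section rupture.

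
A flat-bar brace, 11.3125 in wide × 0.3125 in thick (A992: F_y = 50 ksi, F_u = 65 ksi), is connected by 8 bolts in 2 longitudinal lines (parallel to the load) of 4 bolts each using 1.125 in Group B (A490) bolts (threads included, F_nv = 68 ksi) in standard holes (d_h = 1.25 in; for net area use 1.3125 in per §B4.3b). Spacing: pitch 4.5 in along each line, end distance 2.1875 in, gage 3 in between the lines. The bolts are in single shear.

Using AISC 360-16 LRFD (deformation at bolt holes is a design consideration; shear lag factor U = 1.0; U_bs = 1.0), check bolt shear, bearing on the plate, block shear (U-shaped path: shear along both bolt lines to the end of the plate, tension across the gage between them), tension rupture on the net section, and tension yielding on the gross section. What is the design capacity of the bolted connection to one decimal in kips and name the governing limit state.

132.3 kips (net-section rupture governs)

Bolt shear: A_b = π(1.125)²/4 = 0.99402 in². φR_n = 0.75 × 68 × 0.99402 × 8 × 1 = 405.6 kips.
Bearing (0.3125 in plate, F_u = 65 ksi): end bolts L_c = 2.1875 − 1.25/2 = 1.5625, R_n = min(1.2×1.5625×0.3125×65, 2.4×1.125×0.3125×65) = 38.086 kips/bolt; interior L_c = 4.5 − 1.25 = 3.25, R_n = 54.844 kips/bolt. φR_n = 0.75 × (2×38.086 + 6×54.844) = 303.9 kips.
Block shear: shear path 2×[2.1875+3×4.5] = 2×15.6875 in, A_gv = 9.8047, A_nv = 2×(15.6875 − 3.5×1.3125)×0.3125 = 6.9336 in²; tension across gage: (3 − 1×1.3125)×0.3125 = 0.52734 in². R_n = min(0.6×65×6.9336, 0.6×50×9.8047) + 1.0×65×0.52734 = min(270.41, 294.14) + 34.277 = 304.69 kips. φR_n = 0.75 × 304.69 = 228.5 kips.
Tension rupture (net): A_n = (11.3125 − 2×1.3125)×0.3125 = 2.7148 in² (U = 1.0, A_e = A_n). φR_n = 0.75 × 65 × 2.7148 = 132.3 kips.
Tension yield (gross): A_g = 11.3125×0.3125 = 3.5352 in². φR_n = 0.90 × 50 × 3.5352 = 159.1 kips.
Governing: min(405.6, 303.9, 228.5, 132.3, 159.1) = 132.3 kips → net-section rupture.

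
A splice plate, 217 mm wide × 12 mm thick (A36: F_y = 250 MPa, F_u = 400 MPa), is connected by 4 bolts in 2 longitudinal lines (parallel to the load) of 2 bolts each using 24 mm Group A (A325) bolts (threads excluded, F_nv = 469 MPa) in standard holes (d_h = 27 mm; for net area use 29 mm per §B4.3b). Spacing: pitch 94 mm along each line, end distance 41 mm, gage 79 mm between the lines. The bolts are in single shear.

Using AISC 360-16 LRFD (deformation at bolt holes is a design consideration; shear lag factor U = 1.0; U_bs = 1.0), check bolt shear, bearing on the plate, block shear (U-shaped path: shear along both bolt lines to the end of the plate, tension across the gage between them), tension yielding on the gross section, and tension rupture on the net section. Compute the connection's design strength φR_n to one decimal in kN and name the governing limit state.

Bolt shear: A_b = π(24)²/4 = 452.39 mm². φR_n = 0.75 × 469 × 452.39 × 4 × 1 = 636.5 kN.
Bearing (12 mm plate, F_u = 400 MPa): end bolts L_c = 41 − 27/2 = 27.5, R_n = min(1.2×27.5×12×400, 2.4×24×12×400) = 158.4 kN/bolt; interior L_c = 94 − 27 = 67, R_n = 276.48 kN/bolt. φR_n = 0.75 × (2×158.4 + 2×276.48) = 652.3 kN.
Block shear: shear path 2×[41+1×94] = 2×135 mm, A_gv = 3240, A_nv = 2×(135 − 1.5×29)×12 = 2196 mm²; tension across gage: (79 − 1×29)×12 = 600 mm². R_n = min(0.6×400×2196, 0.6×250×3240) + 1.0×400×600 = min(527.04, 486) + 240 = 726 kN. φR_n = 0.75 × 726 = 544.5 kN.
Tension yield (gross): A_g = 217×12 = 2604 mm². φR_n = 0.90 × 250 × 2604 = 585.9 kN.
Tension rupture (net): A_n = (217 − 2×29)×12 = 1908 mm² (U = 1.0, A_e = A_n). φR_n = 0.75 × 400 × 1908 = 572.4 kN.
Governing: min(636.5, 652.3, 544.5, 585.9, 572.4) = 544.5 kN → block shear.

544.5 kN (block shear governs)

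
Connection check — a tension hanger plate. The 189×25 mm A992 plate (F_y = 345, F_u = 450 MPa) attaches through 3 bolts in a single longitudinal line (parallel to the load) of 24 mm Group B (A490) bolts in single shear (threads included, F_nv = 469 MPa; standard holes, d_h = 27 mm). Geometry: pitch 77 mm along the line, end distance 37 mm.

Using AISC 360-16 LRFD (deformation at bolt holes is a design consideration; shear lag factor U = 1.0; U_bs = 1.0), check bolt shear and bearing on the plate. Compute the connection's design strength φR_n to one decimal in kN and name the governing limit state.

477.4 kN (bolt shear governs)

Bolt shear: A_b = π(24)²/4 = 452.39 mm². φR_n = 0.75 × 469 × 452.39 × 3 × 1 = 477.4 kN.
Bearing (25 mm plate, F_u = 450 MPa): end bolts L_c = 37 − 27/2 = 23.5, R_n = min(1.2×23.5×25×450, 2.4×24×25×450) = 317.25 kN/bolt; interior L_c = 77 − 27 = 50, R_n = 648 kN/bolt. φR_n = 0.75 × (1×317.25 + 2×648) = 1209.9 kN.
Governing: min(477.4, 1209.9) = 477.4 kN → bolt shear.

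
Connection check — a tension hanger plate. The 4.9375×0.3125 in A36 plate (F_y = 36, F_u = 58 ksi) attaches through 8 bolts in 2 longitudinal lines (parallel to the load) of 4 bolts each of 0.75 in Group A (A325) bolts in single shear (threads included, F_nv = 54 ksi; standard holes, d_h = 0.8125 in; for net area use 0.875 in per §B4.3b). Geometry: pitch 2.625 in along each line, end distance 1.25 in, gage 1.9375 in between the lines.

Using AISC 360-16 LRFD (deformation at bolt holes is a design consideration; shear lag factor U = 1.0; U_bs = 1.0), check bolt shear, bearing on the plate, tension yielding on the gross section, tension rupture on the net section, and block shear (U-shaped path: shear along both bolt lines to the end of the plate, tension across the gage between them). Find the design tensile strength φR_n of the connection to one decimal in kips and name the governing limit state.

Bolt shear: A_b = π(0.75)²/4 = 0.44179 in². φR_n = 0.75 × 54 × 0.44179 × 8 × 1 = 143.1 kips.
Bearing (0.3125 in plate, F_u = 58 ksi): end bolts L_c = 1.25 − 0.8125/2 = 0.84375, R_n = min(1.2×0.84375×0.3125×58, 2.4×0.75×0.3125×58) = 18.352 kips/bolt; interior L_c = 2.625 − 0.8125 = 1.8125, R_n = 32.625 kips/bolt. φR_n = 0.75 × (2×18.352 + 6×32.625) = 174.3 kips.
Tension yield (gross): A_g = 4.9375×0.3125 = 1.543 in². φR_n = 0.90 × 36 × 1.543 = 50.0 kips.
Tension rupture (net): A_n = (4.9375 − 2×0.875)×0.3125 = 0.99609 in² (U = 1.0, A_e = A_n). φR_n = 0.75 × 58 × 0.99609 = 43.3 kips.
Block shear: shear path 2×[1.25+3×2.625] = 2×9.125 in, A_gv = 5.7031, A_nv = 2×(9.125 − 3.5×0.875)×0.3125 = 3.7891 in²; tension across gage: (1.9375 − 1×0.875)×0.3125 = 0.33203 in². R_n = min(0.6×58×3.7891, 0.6×36×5.7031) + 1.0×58×0.33203 = min(131.86, 123.19) + 19.258 = 142.45 kips. φR_n = 0.75 × 142.45 = 106.8 kips.
Governing: min(143.1, 174.3, 50.0, 43.3, 106.8) = 43.3 kips → net-section rupture.

43.3 kips (net-section rupture governs)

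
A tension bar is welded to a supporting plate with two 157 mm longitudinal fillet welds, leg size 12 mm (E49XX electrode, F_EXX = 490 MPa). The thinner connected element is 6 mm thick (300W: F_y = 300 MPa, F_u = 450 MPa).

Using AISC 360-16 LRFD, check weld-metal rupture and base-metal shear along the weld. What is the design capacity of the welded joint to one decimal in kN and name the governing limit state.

Weld metal: throat = 0.707×12 = 8.484 mm, L = 2×157 = 314 mm. φR_n = 0.75 × 0.6 × 490 × 8.484 × 314 = 587.4 kN.
Base metal shear (6 mm plate): yield φR_n = 1.0×0.6×300×6×314 = 339.1 kN; rupture φR_n = 0.75×0.6×450×6×314 = 381.5 kN; take 339.1 kN (yield).
Governing: min(587.4, 339.1) = 339.1 kN → base-metal shear.

339.1 kN (base-metal shear governs)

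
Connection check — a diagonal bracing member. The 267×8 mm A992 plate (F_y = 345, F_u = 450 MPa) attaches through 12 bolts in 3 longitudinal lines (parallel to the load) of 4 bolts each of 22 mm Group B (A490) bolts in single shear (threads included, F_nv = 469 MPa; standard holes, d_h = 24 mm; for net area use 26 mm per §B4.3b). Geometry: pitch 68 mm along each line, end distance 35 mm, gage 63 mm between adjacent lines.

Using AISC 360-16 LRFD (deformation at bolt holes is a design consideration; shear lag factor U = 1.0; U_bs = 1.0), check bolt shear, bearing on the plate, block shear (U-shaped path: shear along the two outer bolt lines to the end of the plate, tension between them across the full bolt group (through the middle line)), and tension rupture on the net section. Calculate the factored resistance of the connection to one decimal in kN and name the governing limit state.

Bolt shear: A_b = π(22)²/4 = 380.13 mm². φR_n = 0.75 × 469 × 380.13 × 12 × 1 = 1604.5 kN.
Bearing (8 mm plate, F_u = 450 MPa): end bolts L_c = 35 − 24/2 = 23, R_n = min(1.2×23×8×450, 2.4×22×8×450) = 99.36 kN/bolt; interior L_c = 68 − 24 = 44, R_n = 190.08 kN/bolt. φR_n = 0.75 × (3×99.36 + 9×190.08) = 1506.6 kN.
Block shear: shear path 2×[35+3×68] = 2×239 mm, A_gv = 3824, A_nv = 2×(239 − 3.5×26)×8 = 2368 mm²; tension across gage: (126 − 2×26)×8 = 592 mm². R_n = min(0.6×450×2368, 0.6×345×3824) + 1.0×450×592 = min(639.36, 791.57) + 266.4 = 905.76 kN. φR_n = 0.75 × 905.76 = 679.3 kN.
Tension rupture (net): A_n = (267 − 3×26)×8 = 1512 mm² (U = 1.0, A_e = A_n). φR_n = 0.75 × 450 × 1512 = 510.3 kN.
Governing: min(1604.5, 1506.6, 679.3, 510.3) = 510.3 kN → net-section rupture.

510.3 kN (net-section rupture governs)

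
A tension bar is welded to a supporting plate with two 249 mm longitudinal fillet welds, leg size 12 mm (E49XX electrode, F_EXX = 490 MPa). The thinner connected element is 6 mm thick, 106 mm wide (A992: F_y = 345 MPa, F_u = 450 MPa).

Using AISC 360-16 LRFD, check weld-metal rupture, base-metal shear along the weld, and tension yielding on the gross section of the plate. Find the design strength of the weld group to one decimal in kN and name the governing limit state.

Weld metal: throat = 0.707×12 = 8.484 mm, L = 2×249 = 498 mm. φR_n = 0.75 × 0.6 × 490 × 8.484 × 498 = 931.6 kN.
Base metal shear (6 mm plate): yield φR_n = 1.0×0.6×345×6×498 = 618.5 kN; rupture φR_n = 0.75×0.6×450×6×498 = 605.1 kN; take 605.1 kN (rupture).
Tension yield (gross): A_g = 106×6 = 636 mm². φR_n = 0.90 × 345 × 636 = 197.5 kN.
Governing: min(931.6, 605.1, 197.5) = 197.5 kN → gross-section yield.

197.5 kN (gross-section yield governs)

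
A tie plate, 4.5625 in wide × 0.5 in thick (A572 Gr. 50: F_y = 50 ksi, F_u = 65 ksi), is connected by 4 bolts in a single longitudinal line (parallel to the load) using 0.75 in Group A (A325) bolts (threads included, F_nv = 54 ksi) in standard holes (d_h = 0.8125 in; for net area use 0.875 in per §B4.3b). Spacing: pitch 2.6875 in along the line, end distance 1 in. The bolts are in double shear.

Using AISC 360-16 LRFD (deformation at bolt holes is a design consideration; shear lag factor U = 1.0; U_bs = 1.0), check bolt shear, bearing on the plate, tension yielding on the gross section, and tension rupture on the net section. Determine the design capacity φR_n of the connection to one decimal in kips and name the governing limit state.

89.9 kips (net-section rupture governs)

Bolt shear: A_b = π(0.75)²/4 = 0.44179 in². φR_n = 0.75 × 54 × 0.44179 × 4 × 2 = 143.1 kips.
Bearing (0.5 in plate, F_u = 65 ksi): end bolts L_c = 1 − 0.8125/2 = 0.59375, R_n = min(1.2×0.59375×0.5×65, 2.4×0.75×0.5×65) = 23.156 kips/bolt; interior L_c = 2.6875 − 0.8125 = 1.875, R_n = 58.5 kips/bolt. φR_n = 0.75 × (1×23.156 + 3×58.5) = 149.0 kips.
Tension yield (gross): A_g = 4.5625×0.5 = 2.2813 in². φR_n = 0.90 × 50 × 2.2813 = 102.7 kips.
Tension rupture (net): A_n = (4.5625 − 1×0.875)×0.5 = 1.8438 in² (U = 1.0, A_e = A_n). φR_n = 0.75 × 65 × 1.8438 = 89.9 kips.
Governing: min(143.1, 149.0, 102.7, 89.9) = 89.9 kips → net-section rupture.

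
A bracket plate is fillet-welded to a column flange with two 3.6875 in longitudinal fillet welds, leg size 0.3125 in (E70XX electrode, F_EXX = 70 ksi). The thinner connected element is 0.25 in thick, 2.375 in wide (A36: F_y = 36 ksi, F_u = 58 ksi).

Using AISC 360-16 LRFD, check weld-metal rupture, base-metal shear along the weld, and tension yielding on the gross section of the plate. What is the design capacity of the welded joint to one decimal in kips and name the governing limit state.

19.2 kips (gross-section yield governs)

Weld metal: throat = 0.707×0.3125 = 0.22094 in, L = 2×3.6875 = 7.375 in. φR_n = 0.75 × 0.6 × 70 × 0.22094 × 7.375 = 51.3 kips.
Base metal shear (0.25 in plate): yield φR_n = 1.0×0.6×36×0.25×7.375 = 39.8 kips; rupture φR_n = 0.75×0.6×58×0.25×7.375 = 48.1 kips; take 39.8 kips (yield).
Tension yield (gross): A_g = 2.375×0.25 = 0.59375 in². φR_n = 0.90 × 36 × 0.59375 = 19.2 kips.
Governing: min(51.3, 39.8, 19.2) = 19.2 kips → gross-section yield.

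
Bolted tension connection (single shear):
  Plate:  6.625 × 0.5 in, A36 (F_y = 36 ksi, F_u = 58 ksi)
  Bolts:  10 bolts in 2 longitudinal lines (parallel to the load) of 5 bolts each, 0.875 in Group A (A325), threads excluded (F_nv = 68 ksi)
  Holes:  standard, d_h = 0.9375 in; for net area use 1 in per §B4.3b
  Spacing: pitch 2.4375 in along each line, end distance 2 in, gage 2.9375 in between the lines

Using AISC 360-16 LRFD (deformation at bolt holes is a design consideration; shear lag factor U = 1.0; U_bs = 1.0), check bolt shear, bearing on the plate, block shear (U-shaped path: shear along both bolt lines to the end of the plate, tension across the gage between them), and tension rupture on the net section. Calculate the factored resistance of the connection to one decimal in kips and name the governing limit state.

100.6 kips (net-section rupture governs)

Bolt shear: A_b = π(0.875)²/4 = 0.60132 in². φR_n = 0.75 × 68 × 0.60132 × 10 × 1 = 306.7 kips.
Bearing (0.5 in plate, F_u = 58 ksi): end bolts L_c = 2 − 0.9375/2 = 1.53125, R_n = min(1.2×1.53125×0.5×58, 2.4×0.875×0.5×58) = 53.288 kips/bolt; interior L_c = 2.4375 − 0.9375 = 1.5, R_n = 52.2 kips/bolt. φR_n = 0.75 × (2×53.288 + 8×52.2) = 393.1 kips.
Block shear: shear path 2×[2+4×2.4375] = 2×11.75 in, A_gv = 11.75, A_nv = 2×(11.75 − 4.5×1)×0.5 = 7.25 in²; tension across gage: (2.9375 − 1×1)×0.5 = 0.96875 in². R_n = min(0.6×58×7.25, 0.6×36×11.75) + 1.0×58×0.96875 = min(252.3, 253.8) + 56.188 = 308.49 kips. φR_n = 0.75 × 308.49 = 231.4 kips.
Tension rupture (net): A_n = (6.625 − 2×1)×0.5 = 2.3125 in² (U = 1.0, A_e = A_n). φR_n = 0.75 × 58 × 2.3125 = 100.6 kips.
Governing: min(306.7, 393.1, 231.4, 100.6) = 100.6 kips → net-section rupture.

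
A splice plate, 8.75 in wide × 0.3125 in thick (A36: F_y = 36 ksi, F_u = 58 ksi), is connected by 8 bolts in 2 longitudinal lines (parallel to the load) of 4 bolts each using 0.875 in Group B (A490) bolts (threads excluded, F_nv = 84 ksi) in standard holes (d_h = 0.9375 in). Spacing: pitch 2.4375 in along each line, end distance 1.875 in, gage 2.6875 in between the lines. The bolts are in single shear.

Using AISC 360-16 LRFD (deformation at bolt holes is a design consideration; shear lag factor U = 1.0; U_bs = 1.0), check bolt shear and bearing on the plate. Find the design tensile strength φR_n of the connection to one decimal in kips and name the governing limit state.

192.7 kips (bearing governs)

Bolt shear: A_b = π(0.875)²/4 = 0.60132 in². φR_n = 0.75 × 84 × 0.60132 × 8 × 1 = 303.1 kips.
Bearing (0.3125 in plate, F_u = 58 ksi): end bolts L_c = 1.875 − 0.9375/2 = 1.40625, R_n = min(1.2×1.40625×0.3125×58, 2.4×0.875×0.3125×58) = 30.586 kips/bolt; interior L_c = 2.4375 − 0.9375 = 1.5, R_n = 32.625 kips/bolt. φR_n = 0.75 × (2×30.586 + 6×32.625) = 192.7 kips.
Governing: min(303.1, 192.7) = 192.7 kips → bearing.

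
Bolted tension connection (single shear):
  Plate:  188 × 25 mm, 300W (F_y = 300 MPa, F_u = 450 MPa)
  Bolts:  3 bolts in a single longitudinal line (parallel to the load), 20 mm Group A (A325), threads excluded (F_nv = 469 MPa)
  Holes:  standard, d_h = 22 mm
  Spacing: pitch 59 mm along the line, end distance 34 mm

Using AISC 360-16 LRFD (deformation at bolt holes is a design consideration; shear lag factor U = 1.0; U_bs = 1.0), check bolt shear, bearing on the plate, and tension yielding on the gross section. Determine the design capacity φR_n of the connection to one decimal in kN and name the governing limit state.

Bolt shear: A_b = π(20)²/4 = 314.16 mm². φR_n = 0.75 × 469 × 314.16 × 3 × 1 = 331.5 kN.
Bearing (25 mm plate, F_u = 450 MPa): end bolts L_c = 34 − 22/2 = 23, R_n = min(1.2×23×25×450, 2.4×20×25×450) = 310.5 kN/bolt; interior L_c = 59 − 22 = 37, R_n = 499.5 kN/bolt. φR_n = 0.75 × (1×310.5 + 2×499.5) = 982.1 kN.
Tension yield (gross): A_g = 188×25 = 4700 mm². φR_n = 0.90 × 300 × 4700 = 1269.0 kN.
Governing: min(331.5, 982.1, 1269.0) = 331.5 kN → bolt shear.

331.5 kN (bolt shear governs)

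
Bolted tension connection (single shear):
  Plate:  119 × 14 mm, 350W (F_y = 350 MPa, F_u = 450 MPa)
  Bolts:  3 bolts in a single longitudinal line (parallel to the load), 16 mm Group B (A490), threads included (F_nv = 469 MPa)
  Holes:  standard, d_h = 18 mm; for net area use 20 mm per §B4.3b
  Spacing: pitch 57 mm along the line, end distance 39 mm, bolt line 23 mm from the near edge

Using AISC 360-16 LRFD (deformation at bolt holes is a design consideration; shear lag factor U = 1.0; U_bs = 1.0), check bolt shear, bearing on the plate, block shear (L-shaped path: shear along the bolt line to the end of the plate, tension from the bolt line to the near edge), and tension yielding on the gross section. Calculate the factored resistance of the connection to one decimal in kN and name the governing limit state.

212.2 kN (bolt shear governs)

Bolt shear: A_b = π(16)²/4 = 201.06 mm². φR_n = 0.75 × 469 × 201.06 × 3 × 1 = 212.2 kN.
Bearing (14 mm plate, F_u = 450 MPa): end bolts L_c = 39 − 18/2 = 30, R_n = min(1.2×30×14×450, 2.4×16×14×450) = 226.8 kN/bolt; interior L_c = 57 − 18 = 39, R_n = 241.92 kN/bolt. φR_n = 0.75 × (1×226.8 + 2×241.92) = 533.0 kN.
Block shear: shear path 1×[39+2×57] = 1×153 mm, A_gv = 2142, A_nv = 1×(153 − 2.5×20)×14 = 1442 mm²; tension to near edge: (23 − 0.5×20)×14 = 182 mm². R_n = min(0.6×450×1442, 0.6×350×2142) + 1.0×450×182 = min(389.34, 449.82) + 81.9 = 471.24 kN. φR_n = 0.75 × 471.24 = 353.4 kN.
Tension yield (gross): A_g = 119×14 = 1666 mm². φR_n = 0.90 × 350 × 1666 = 524.8 kN.
Governing: min(212.2, 533.0, 353.4, 524.8) = 212.2 kN → bolt shear.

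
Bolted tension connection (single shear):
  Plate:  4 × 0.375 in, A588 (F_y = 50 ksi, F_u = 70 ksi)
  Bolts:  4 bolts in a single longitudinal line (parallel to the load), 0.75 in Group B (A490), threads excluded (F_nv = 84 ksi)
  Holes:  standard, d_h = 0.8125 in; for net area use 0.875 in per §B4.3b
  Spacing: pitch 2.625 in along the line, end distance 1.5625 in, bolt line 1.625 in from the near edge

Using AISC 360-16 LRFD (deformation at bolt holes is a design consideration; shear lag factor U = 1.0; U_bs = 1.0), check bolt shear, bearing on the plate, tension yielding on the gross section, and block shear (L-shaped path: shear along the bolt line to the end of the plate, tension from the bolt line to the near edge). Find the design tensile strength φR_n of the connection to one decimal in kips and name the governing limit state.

Bolt shear: A_b = π(0.75)²/4 = 0.44179 in². φR_n = 0.75 × 84 × 0.44179 × 4 × 1 = 111.3 kips.
Bearing (0.375 in plate, F_u = 70 ksi): end bolts L_c = 1.5625 − 0.8125/2 = 1.15625, R_n = min(1.2×1.15625×0.375×70, 2.4×0.75×0.375×70) = 36.422 kips/bolt; interior L_c = 2.625 − 0.8125 = 1.8125, R_n = 47.25 kips/bolt. φR_n = 0.75 × (1×36.422 + 3×47.25) = 133.6 kips.
Tension yield (gross): A_g = 4×0.375 = 1.5 in². φR_n = 0.90 × 50 × 1.5 = 67.5 kips.
Block shear: shear path 1×[1.5625+3×2.625] = 1×9.4375 in, A_gv = 3.5391, A_nv = 1×(9.4375 − 3.5×0.875)×0.375 = 2.3906 in²; tension to near edge: (1.625 − 0.5×0.875)×0.375 = 0.44531 in². R_n = min(0.6×70×2.3906, 0.6×50×3.5391) + 1.0×70×0.44531 = min(100.41, 106.17) + 31.172 = 131.58 kips. φR_n = 0.75 × 131.58 = 98.7 kips.
Governing: min(111.3, 133.6, 67.5, 98.7) = 67.5 kips → gross-section yield.

67.5 kips (gross-section yield governs)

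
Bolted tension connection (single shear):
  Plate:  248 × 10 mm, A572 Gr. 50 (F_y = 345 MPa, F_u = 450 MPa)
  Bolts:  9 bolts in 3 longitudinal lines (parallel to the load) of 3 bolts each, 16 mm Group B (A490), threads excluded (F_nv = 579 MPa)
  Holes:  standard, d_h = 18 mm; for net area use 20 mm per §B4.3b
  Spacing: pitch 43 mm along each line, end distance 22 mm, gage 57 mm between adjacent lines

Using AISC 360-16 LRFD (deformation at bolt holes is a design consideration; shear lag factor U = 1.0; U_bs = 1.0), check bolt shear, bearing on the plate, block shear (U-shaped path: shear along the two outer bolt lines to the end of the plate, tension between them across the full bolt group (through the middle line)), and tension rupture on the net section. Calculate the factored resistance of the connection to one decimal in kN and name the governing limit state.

Bolt shear: A_b = π(16)²/4 = 201.06 mm². φR_n = 0.75 × 579 × 201.06 × 9 × 1 = 785.8 kN.
Bearing (10 mm plate, F_u = 450 MPa): end bolts L_c = 22 − 18/2 = 13, R_n = min(1.2×13×10×450, 2.4×16×10×450) = 70.2 kN/bolt; interior L_c = 43 − 18 = 25, R_n = 135 kN/bolt. φR_n = 0.75 × (3×70.2 + 6×135) = 765.5 kN.
Block shear: shear path 2×[22+2×43] = 2×108 mm, A_gv = 2160, A_nv = 2×(108 − 2.5×20)×10 = 1160 mm²; tension across gage: (114 − 2×20)×10 = 740 mm². R_n = min(0.6×450×1160, 0.6×345×2160) + 1.0×450×740 = min(313.2, 447.12) + 333 = 646.2 kN. φR_n = 0.75 × 646.2 = 484.7 kN.
Tension rupture (net): A_n = (248 − 3×20)×10 = 1880 mm² (U = 1.0, A_e = A_n). φR_n = 0.75 × 450 × 1880 = 634.5 kN.
Governing: min(785.8, 765.5, 484.7, 634.5) = 484.7 kN → block shear.

484.7 kN (block shear governs)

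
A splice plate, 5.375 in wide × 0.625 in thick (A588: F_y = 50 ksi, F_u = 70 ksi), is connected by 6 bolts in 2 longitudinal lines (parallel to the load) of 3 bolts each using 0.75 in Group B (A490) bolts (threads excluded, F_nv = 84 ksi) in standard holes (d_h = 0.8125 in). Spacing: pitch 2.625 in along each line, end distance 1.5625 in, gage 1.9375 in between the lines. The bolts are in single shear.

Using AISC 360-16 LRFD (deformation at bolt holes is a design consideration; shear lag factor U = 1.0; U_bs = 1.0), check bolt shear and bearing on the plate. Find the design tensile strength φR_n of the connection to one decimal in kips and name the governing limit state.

167.0 kips (bolt shear governs)

Bolt shear: A_b = π(0.75)²/4 = 0.44179 in². φR_n = 0.75 × 84 × 0.44179 × 6 × 1 = 167.0 kips.
Bearing (0.625 in plate, F_u = 70 ksi): end bolts L_c = 1.5625 − 0.8125/2 = 1.15625, R_n = min(1.2×1.15625×0.625×70, 2.4×0.75×0.625×70) = 60.703 kips/bolt; interior L_c = 2.625 − 0.8125 = 1.8125, R_n = 78.75 kips/bolt. φR_n = 0.75 × (2×60.703 + 4×78.75) = 327.3 kips.
Governing: min(167.0, 327.3) = 167.0 kips → bolt shear.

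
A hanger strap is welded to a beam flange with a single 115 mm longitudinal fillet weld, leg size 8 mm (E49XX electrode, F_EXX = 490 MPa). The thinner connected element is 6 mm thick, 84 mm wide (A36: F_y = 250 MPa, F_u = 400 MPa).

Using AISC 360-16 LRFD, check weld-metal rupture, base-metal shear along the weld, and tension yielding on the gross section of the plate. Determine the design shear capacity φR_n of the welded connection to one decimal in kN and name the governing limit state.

Weld metal: throat = 0.707×8 = 5.656 mm, L = 115 mm. φR_n = 0.75 × 0.6 × 490 × 5.656 × 115 = 143.4 kN.
Base metal shear (6 mm plate): yield φR_n = 1.0×0.6×250×6×115 = 103.5 kN; rupture φR_n = 0.75×0.6×400×6×115 = 124.2 kN; take 103.5 kN (yield).
Tension yield (gross): A_g = 84×6 = 504 mm². φR_n = 0.90 × 250 × 504 = 113.4 kN.
Governing: min(143.4, 103.5, 113.4) = 103.5 kN → base-metal shear.

103.5 kN (base-metal shear governs)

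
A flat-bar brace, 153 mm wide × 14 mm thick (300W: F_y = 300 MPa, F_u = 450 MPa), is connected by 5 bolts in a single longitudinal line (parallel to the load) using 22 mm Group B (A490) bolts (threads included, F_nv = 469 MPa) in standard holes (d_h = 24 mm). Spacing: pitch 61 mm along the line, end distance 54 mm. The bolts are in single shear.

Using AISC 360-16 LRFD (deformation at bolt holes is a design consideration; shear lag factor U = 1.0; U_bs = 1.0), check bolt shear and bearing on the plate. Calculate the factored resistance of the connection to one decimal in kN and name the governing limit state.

668.6 kN (bolt shear governs)

Bolt shear: A_b = π(22)²/4 = 380.13 mm². φR_n = 0.75 × 469 × 380.13 × 5 × 1 = 668.6 kN.
Bearing (14 mm plate, F_u = 450 MPa): end bolts L_c = 54 − 24/2 = 42, R_n = min(1.2×42×14×450, 2.4×22×14×450) = 317.52 kN/bolt; interior L_c = 61 − 24 = 37, R_n = 279.72 kN/bolt. φR_n = 0.75 × (1×317.52 + 4×279.72) = 1077.3 kN.
Governing: min(668.6, 1077.3) = 668.6 kN → bolt shear.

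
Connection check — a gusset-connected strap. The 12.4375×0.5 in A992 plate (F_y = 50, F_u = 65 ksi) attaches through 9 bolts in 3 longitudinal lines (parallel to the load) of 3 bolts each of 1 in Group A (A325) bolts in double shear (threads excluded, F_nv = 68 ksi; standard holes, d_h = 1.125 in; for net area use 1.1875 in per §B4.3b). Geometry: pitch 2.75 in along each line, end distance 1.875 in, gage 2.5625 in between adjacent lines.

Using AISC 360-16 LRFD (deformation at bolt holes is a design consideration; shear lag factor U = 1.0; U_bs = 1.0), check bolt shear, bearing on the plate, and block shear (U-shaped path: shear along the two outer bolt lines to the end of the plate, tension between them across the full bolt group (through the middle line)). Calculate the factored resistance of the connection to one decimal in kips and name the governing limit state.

195.9 kips (block shear governs)

Bolt shear: A_b = π(1)²/4 = 0.7854 in². φR_n = 0.75 × 68 × 0.7854 × 9 × 2 = 721.0 kips.
Bearing (0.5 in plate, F_u = 65 ksi): end bolts L_c = 1.875 − 1.125/2 = 1.3125, R_n = min(1.2×1.3125×0.5×65, 2.4×1×0.5×65) = 51.188 kips/bolt; interior L_c = 2.75 − 1.125 = 1.625, R_n = 63.375 kips/bolt. φR_n = 0.75 × (3×51.188 + 6×63.375) = 400.4 kips.
Block shear: shear path 2×[1.875+2×2.75] = 2×7.375 in, A_gv = 7.375, A_nv = 2×(7.375 − 2.5×1.1875)×0.5 = 4.4063 in²; tension across gage: (5.125 − 2×1.1875)×0.5 = 1.375 in². R_n = min(0.6×65×4.4063, 0.6×50×7.375) + 1.0×65×1.375 = min(171.85, 221.25) + 89.375 = 261.23 kips. φR_n = 0.75 × 261.23 = 195.9 kips.
Governing: min(721.0, 400.4, 195.9) = 195.9 kips → block shear.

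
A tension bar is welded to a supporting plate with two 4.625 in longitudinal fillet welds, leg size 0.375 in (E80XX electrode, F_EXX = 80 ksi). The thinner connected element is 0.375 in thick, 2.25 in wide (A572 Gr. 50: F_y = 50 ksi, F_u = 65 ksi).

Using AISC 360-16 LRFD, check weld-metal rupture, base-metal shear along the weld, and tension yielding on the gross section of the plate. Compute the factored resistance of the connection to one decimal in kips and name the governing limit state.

38.0 kips (gross-section yield governs)

Weld metal: throat = 0.707×0.375 = 0.26513 in, L = 2×4.625 = 9.25 in. φR_n = 0.75 × 0.6 × 80 × 0.26513 × 9.25 = 88.3 kips.
Base metal shear (0.375 in plate): yield φR_n = 1.0×0.6×50×0.375×9.25 = 104.1 kips; rupture φR_n = 0.75×0.6×65×0.375×9.25 = 101.5 kips; take 101.5 kips (rupture).
Tension yield (gross): A_g = 2.25×0.375 = 0.84375 in². φR_n = 0.90 × 50 × 0.84375 = 38.0 kips.
Governing: min(88.3, 101.5, 38.0) = 38.0 kips → gross-section yield.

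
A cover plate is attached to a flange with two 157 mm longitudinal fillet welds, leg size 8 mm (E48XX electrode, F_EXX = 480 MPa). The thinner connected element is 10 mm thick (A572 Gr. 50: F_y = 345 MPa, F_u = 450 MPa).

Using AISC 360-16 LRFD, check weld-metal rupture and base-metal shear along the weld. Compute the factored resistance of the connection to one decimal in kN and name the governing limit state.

383.6 kN (weld metal governs)

Weld metal: throat = 0.707×8 = 5.656 mm, L = 2×157 = 314 mm. φR_n = 0.75 × 0.6 × 480 × 5.656 × 314 = 383.6 kN.
Base metal shear (10 mm plate): yield φR_n = 1.0×0.6×345×10×314 = 650.0 kN; rupture φR_n = 0.75×0.6×450×10×314 = 635.9 kN; take 635.9 kN (rupture).
Governing: min(383.6, 635.9) = 383.6 kN → weld metal.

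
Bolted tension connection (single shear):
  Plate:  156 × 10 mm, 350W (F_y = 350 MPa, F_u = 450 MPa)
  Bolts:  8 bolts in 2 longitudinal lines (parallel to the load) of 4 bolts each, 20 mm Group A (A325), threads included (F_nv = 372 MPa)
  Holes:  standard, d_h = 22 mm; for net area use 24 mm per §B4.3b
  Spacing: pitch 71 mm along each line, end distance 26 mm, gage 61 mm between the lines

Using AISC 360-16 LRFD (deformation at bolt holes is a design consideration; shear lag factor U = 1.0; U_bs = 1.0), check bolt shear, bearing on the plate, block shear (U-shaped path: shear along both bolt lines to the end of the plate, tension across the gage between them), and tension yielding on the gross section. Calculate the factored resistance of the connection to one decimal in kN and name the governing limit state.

Bolt shear: A_b = π(20)²/4 = 314.16 mm². φR_n = 0.75 × 372 × 314.16 × 8 × 1 = 701.2 kN.
Bearing (10 mm plate, F_u = 450 MPa): end bolts L_c = 26 − 22/2 = 15, R_n = min(1.2×15×10×450, 2.4×20×10×450) = 81 kN/bolt; interior L_c = 71 − 22 = 49, R_n = 216 kN/bolt. φR_n = 0.75 × (2×81 + 6×216) = 1093.5 kN.
Block shear: shear path 2×[26+3×71] = 2×239 mm, A_gv = 4780, A_nv = 2×(239 − 3.5×24)×10 = 3100 mm²; tension across gage: (61 − 1×24)×10 = 370 mm². R_n = min(0.6×450×3100, 0.6×350×4780) + 1.0×450×370 = min(837, 1003.8) + 166.5 = 1003.5 kN. φR_n = 0.75 × 1003.5 = 752.6 kN.
Tension yield (gross): A_g = 156×10 = 1560 mm². φR_n = 0.90 × 350 × 1560 = 491.4 kN.
Governing: min(701.2, 1093.5, 752.6, 491.4) = 491.4 kN → gross-section yield.

491.4 kN (gross-section yield governs)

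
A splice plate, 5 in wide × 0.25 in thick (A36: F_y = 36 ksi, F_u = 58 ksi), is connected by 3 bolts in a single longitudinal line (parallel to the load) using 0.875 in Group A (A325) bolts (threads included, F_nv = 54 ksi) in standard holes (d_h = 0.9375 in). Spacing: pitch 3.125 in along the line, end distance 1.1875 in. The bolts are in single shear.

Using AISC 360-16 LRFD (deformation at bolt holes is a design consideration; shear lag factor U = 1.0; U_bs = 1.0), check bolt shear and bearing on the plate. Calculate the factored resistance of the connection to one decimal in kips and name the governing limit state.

55.1 kips (bearing governs)

Bolt shear: A_b = π(0.875)²/4 = 0.60132 in². φR_n = 0.75 × 54 × 0.60132 × 3 × 1 = 73.1 kips.
Bearing (0.25 in plate, F_u = 58 ksi): end bolts L_c = 1.1875 − 0.9375/2 = 0.71875, R_n = min(1.2×0.71875×0.25×58, 2.4×0.875×0.25×58) = 12.506 kips/bolt; interior L_c = 3.125 − 0.9375 = 2.1875, R_n = 30.45 kips/bolt. φR_n = 0.75 × (1×12.506 + 2×30.45) = 55.1 kips.
Governing: min(73.1, 55.1) = 55.1 kips → bearing.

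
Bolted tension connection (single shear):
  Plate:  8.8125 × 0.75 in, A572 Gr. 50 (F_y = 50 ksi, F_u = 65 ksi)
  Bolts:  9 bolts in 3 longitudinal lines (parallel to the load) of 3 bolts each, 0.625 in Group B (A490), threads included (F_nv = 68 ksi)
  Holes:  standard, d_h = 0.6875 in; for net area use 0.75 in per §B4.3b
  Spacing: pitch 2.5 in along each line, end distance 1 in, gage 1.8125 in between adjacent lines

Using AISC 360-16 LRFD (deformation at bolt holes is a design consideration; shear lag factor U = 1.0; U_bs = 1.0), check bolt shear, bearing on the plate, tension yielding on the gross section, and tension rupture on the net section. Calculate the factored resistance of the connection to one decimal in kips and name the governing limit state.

140.8 kips (bolt shear governs)

Bolt shear: A_b = π(0.625)²/4 = 0.3068 in². φR_n = 0.75 × 68 × 0.3068 × 9 × 1 = 140.8 kips.
Bearing (0.75 in plate, F_u = 65 ksi): end bolts L_c = 1 − 0.6875/2 = 0.65625, R_n = min(1.2×0.65625×0.75×65, 2.4×0.625×0.75×65) = 38.391 kips/bolt; interior L_c = 2.5 − 0.6875 = 1.8125, R_n = 73.125 kips/bolt. φR_n = 0.75 × (3×38.391 + 6×73.125) = 415.4 kips.
Tension yield (gross): A_g = 8.8125×0.75 = 6.6094 in². φR_n = 0.90 × 50 × 6.6094 = 297.4 kips.
Tension rupture (net): A_n = (8.8125 − 3×0.75)×0.75 = 4.9219 in² (U = 1.0, A_e = A_n). φR_n = 0.75 × 65 × 4.9219 = 239.9 kips.
Governing: min(140.8, 415.4, 297.4, 239.9) = 140.8 kips → bolt shear.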